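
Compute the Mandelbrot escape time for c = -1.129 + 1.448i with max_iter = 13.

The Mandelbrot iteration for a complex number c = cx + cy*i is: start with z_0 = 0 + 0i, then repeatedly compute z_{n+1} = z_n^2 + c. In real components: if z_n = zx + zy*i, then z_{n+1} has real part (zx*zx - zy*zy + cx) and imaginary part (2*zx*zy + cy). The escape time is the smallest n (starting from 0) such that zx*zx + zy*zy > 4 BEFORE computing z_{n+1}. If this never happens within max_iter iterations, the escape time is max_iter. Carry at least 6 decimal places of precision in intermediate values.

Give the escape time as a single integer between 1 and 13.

z_0 = 0 + 0i, c = -1.1290 + 1.4480i
Iter 1: z = -1.1290 + 1.4480i, |z|^2 = 3.3713
Iter 2: z = -1.9511 + -1.8216i, |z|^2 = 7.1248
Escaped at iteration 2

Answer: 2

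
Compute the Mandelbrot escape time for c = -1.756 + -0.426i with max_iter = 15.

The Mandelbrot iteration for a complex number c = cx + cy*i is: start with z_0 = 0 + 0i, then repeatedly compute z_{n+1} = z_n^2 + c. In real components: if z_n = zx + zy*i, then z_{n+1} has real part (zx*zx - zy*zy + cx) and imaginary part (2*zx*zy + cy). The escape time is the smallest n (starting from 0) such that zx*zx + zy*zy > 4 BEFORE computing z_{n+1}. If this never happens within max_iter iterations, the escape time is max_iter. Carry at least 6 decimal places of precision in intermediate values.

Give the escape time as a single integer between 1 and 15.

z_0 = 0 + 0i, c = -1.7560 + -0.4260i
Iter 1: z = -1.7560 + -0.4260i, |z|^2 = 3.2650
Iter 2: z = 1.1461 + 1.0701i, |z|^2 = 2.4586
Iter 3: z = -1.5877 + 2.0268i, |z|^2 = 6.6288
Escaped at iteration 3

Answer: 3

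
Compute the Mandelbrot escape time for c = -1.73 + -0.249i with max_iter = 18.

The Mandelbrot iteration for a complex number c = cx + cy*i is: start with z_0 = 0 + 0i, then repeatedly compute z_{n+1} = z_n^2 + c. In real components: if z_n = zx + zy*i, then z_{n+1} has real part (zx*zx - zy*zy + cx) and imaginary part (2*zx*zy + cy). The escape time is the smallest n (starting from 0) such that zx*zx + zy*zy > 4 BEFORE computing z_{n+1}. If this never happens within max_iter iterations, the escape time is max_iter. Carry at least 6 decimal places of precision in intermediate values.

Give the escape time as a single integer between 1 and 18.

z_0 = 0 + 0i, c = -1.7300 + -0.2490i
Iter 1: z = -1.7300 + -0.2490i, |z|^2 = 3.0549
Iter 2: z = 1.2009 + 0.6125i, |z|^2 = 1.8174
Iter 3: z = -0.6630 + 1.2222i, |z|^2 = 1.9334
Iter 4: z = -2.7841 + -1.8697i, |z|^2 = 11.2474
Escaped at iteration 4

Answer: 4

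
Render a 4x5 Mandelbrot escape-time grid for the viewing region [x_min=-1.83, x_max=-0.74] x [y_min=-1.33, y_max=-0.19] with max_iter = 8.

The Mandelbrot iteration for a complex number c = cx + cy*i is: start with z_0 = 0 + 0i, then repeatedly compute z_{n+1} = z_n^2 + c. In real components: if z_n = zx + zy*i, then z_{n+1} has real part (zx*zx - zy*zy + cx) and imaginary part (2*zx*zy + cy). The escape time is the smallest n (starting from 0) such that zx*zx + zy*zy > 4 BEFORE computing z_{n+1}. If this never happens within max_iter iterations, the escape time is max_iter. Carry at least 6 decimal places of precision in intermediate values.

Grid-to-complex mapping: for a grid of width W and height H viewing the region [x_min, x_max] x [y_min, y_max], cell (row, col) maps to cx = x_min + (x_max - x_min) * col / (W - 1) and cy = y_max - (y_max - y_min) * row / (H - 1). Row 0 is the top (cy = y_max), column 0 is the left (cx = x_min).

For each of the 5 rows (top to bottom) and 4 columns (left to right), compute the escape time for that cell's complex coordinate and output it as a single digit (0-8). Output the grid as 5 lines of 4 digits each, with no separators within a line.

(row=0, col=0): c = -1.8300 + -0.1900i → escape time 4
(row=0, col=1): c = -1.4667 + -0.1900i → escape time 5
(row=0, col=2): c = -1.1033 + -0.1900i → escape time 8
(row=0, col=3): c = -0.7400 + -0.1900i → escape time 8
(row=1, col=0): c = -1.8300 + -0.4750i → escape time 3
(row=1, col=1): c = -1.4667 + -0.4750i → escape time 3
(row=1, col=2): c = -1.1033 + -0.4750i → escape time 5
(row=1, col=3): c = -0.7400 + -0.4750i → escape time 7
(row=2, col=0): c = -1.8300 + -0.7600i → escape time 2
(row=2, col=1): c = -1.4667 + -0.7600i → escape time 3
(row=2, col=2): c = -1.1033 + -0.7600i → escape time 3
(row=2, col=3): c = -0.7400 + -0.7600i → escape time 4
(row=3, col=0): c = -1.8300 + -1.0450i → escape time 1
(row=3, col=1): c = -1.4667 + -1.0450i → escape time 2
(row=3, col=2): c = -1.1033 + -1.0450i → escape time 3
(row=3, col=3): c = -0.7400 + -1.0450i → escape time 3
(row=4, col=0): c = -1.8300 + -1.3300i → escape time 1
(row=4, col=1): c = -1.4667 + -1.3300i → escape time 2
(row=4, col=2): c = -1.1033 + -1.3300i → escape time 2
(row=4, col=3): c = -0.7400 + -1.3300i → escape time 2

Answer: 4588
3357
2334
1233
1222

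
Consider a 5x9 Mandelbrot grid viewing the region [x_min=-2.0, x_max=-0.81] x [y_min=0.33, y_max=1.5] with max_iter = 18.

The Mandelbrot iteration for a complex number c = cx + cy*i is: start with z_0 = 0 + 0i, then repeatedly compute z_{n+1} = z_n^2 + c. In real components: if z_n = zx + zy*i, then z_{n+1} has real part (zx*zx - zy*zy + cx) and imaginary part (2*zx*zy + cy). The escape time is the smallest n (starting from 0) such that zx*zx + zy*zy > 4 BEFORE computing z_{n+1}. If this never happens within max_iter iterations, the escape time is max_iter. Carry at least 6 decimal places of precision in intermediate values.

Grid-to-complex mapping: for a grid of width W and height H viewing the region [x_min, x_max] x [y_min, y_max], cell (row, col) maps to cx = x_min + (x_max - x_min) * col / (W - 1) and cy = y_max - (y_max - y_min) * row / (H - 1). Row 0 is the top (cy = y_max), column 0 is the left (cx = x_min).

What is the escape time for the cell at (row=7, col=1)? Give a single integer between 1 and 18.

Answer: 3

Derivation:
z_0 = 0 + 0i, c = -1.7025 + 0.4763i
Iter 1: z = -1.7025 + 0.4763i, |z|^2 = 3.1253
Iter 2: z = 0.9692 + -1.1454i, |z|^2 = 2.2512
Iter 3: z = -2.0751 + -1.7439i, |z|^2 = 7.3472
Escaped at iteration 3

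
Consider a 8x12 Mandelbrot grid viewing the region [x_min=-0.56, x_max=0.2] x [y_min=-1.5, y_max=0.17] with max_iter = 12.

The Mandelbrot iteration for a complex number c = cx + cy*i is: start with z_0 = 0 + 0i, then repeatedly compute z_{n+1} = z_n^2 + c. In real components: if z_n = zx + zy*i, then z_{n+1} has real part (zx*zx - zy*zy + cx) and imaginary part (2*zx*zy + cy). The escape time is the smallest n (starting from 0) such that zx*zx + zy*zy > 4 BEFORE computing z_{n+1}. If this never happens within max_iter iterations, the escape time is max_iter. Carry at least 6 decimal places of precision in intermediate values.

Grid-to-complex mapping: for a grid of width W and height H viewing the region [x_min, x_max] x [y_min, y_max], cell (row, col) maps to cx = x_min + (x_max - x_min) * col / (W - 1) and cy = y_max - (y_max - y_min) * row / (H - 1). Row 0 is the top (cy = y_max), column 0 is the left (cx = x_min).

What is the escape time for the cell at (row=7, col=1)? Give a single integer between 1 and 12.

Answer: 5

Derivation:
z_0 = 0 + 0i, c = -0.4514 + -0.8927i
Iter 1: z = -0.4514 + -0.8927i, |z|^2 = 1.0007
Iter 2: z = -1.0446 + -0.0867i, |z|^2 = 1.0987
Iter 3: z = 0.6322 + -0.7115i, |z|^2 = 0.9060
Iter 4: z = -0.5580 + -1.7925i, |z|^2 = 3.5243
Iter 5: z = -3.3530 + 1.1076i, |z|^2 = 12.4697
Escaped at iteration 5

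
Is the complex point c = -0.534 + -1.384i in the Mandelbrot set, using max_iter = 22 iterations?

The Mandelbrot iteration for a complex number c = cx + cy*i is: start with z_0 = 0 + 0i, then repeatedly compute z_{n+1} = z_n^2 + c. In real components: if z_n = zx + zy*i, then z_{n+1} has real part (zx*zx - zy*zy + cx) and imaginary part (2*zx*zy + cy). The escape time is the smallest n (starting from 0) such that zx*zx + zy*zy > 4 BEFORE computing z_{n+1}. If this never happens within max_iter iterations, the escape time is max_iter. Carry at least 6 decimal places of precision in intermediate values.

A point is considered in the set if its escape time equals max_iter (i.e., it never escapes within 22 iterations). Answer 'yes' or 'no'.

Answer: no

Derivation:
z_0 = 0 + 0i, c = -0.5340 + -1.3840i
Iter 1: z = -0.5340 + -1.3840i, |z|^2 = 2.2006
Iter 2: z = -2.1643 + 0.0941i, |z|^2 = 4.6931
Escaped at iteration 2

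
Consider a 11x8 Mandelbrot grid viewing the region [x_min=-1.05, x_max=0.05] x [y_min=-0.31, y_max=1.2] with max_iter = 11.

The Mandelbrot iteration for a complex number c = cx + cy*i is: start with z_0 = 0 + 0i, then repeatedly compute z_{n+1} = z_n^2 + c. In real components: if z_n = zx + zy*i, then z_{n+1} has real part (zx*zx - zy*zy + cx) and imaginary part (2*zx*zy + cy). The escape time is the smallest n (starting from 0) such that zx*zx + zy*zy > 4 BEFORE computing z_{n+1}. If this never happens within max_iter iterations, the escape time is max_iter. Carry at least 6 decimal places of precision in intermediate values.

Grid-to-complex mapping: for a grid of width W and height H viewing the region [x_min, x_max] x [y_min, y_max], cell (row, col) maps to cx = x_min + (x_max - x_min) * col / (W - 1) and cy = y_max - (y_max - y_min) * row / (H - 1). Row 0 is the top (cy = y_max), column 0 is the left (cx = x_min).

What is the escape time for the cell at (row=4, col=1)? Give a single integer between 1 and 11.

z_0 = 0 + 0i, c = -0.9400 + 0.3371i
Iter 1: z = -0.9400 + 0.3371i, |z|^2 = 0.9973
Iter 2: z = -0.1701 + -0.2967i, |z|^2 = 0.1169
Iter 3: z = -0.9991 + 0.4381i, |z|^2 = 1.1901
Iter 4: z = -0.1337 + -0.5382i, |z|^2 = 0.3075
Iter 5: z = -1.2118 + 0.4810i, |z|^2 = 1.6998
Iter 6: z = 0.2970 + -0.8287i, |z|^2 = 0.7749
Iter 7: z = -1.5385 + -0.1550i, |z|^2 = 2.3911
Iter 8: z = 1.4030 + 0.8142i, |z|^2 = 2.6313
Iter 9: z = 0.3654 + 2.6217i, |z|^2 = 7.0070
Escaped at iteration 9

Answer: 9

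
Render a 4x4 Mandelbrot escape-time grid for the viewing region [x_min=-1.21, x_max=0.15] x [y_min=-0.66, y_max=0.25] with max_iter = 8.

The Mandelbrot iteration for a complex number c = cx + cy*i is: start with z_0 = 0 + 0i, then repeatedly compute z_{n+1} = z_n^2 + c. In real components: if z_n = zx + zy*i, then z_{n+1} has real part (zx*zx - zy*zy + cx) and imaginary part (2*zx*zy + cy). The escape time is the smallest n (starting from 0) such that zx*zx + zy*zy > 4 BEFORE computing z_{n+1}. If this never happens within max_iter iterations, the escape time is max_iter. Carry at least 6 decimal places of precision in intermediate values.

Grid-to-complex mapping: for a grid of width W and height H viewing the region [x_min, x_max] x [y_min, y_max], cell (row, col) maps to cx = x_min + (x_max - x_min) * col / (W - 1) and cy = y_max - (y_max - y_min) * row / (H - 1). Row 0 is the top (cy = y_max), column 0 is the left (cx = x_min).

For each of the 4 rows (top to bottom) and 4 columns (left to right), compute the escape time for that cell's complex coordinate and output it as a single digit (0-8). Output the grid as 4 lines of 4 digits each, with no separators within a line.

(row=0, col=0): c = -1.2100 + 0.2500i → escape time 8
(row=0, col=1): c = -0.7567 + 0.2500i → escape time 8
(row=0, col=2): c = -0.3033 + 0.2500i → escape time 8
(row=0, col=3): c = 0.1500 + 0.2500i → escape time 8
(row=1, col=0): c = -1.2100 + -0.0533i → escape time 8
(row=1, col=1): c = -0.7567 + -0.0533i → escape time 8
(row=1, col=2): c = -0.3033 + -0.0533i → escape time 8
(row=1, col=3): c = 0.1500 + -0.0533i → escape time 8
(row=2, col=0): c = -1.2100 + -0.3567i → escape time 8
(row=2, col=1): c = -0.7567 + -0.3567i → escape time 8
(row=2, col=2): c = -0.3033 + -0.3567i → escape time 8
(row=2, col=3): c = 0.1500 + -0.3567i → escape time 8
(row=3, col=0): c = -1.2100 + -0.6600i → escape time 3
(row=3, col=1): c = -0.7567 + -0.6600i → escape time 5
(row=3, col=2): c = -0.3033 + -0.6600i → escape time 8
(row=3, col=3): c = 0.1500 + -0.6600i → escape time 8

Answer: 8888
8888
8888
3588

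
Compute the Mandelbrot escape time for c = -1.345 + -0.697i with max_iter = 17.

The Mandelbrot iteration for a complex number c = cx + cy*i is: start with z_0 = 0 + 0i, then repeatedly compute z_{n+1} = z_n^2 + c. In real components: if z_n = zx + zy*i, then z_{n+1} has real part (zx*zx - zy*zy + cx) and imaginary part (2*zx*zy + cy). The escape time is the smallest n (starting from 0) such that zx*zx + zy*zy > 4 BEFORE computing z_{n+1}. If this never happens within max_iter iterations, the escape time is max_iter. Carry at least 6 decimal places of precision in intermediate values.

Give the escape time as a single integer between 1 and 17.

Answer: 3

Derivation:
z_0 = 0 + 0i, c = -1.3450 + -0.6970i
Iter 1: z = -1.3450 + -0.6970i, |z|^2 = 2.2948
Iter 2: z = -0.0218 + 1.1779i, |z|^2 = 1.3880
Iter 3: z = -2.7320 + -0.7483i, |z|^2 = 8.0241
Escaped at iteration 3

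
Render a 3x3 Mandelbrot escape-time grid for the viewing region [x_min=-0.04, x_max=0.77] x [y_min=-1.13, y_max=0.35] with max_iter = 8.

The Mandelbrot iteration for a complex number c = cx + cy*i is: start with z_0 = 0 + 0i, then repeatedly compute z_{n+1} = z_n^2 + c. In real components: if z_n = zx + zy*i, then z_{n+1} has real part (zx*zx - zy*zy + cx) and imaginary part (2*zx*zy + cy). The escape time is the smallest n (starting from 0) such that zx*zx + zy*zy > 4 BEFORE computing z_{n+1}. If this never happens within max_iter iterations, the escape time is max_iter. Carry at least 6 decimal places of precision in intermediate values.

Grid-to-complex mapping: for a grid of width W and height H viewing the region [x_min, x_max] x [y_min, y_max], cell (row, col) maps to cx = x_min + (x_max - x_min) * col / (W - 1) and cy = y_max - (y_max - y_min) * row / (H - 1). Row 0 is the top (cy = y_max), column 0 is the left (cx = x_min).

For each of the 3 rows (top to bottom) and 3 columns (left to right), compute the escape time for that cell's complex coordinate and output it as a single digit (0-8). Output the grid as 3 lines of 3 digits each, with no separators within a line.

Answer: 883
883
422

Derivation:
(row=0, col=0): c = -0.0400 + 0.3500i → escape time 8
(row=0, col=1): c = 0.3650 + 0.3500i → escape time 8
(row=0, col=2): c = 0.7700 + 0.3500i → escape time 3
(row=1, col=0): c = -0.0400 + -0.3900i → escape time 8
(row=1, col=1): c = 0.3650 + -0.3900i → escape time 8
(row=1, col=2): c = 0.7700 + -0.3900i → escape time 3
(row=2, col=0): c = -0.0400 + -1.1300i → escape time 4
(row=2, col=1): c = 0.3650 + -1.1300i → escape time 2
(row=2, col=2): c = 0.7700 + -1.1300i → escape time 2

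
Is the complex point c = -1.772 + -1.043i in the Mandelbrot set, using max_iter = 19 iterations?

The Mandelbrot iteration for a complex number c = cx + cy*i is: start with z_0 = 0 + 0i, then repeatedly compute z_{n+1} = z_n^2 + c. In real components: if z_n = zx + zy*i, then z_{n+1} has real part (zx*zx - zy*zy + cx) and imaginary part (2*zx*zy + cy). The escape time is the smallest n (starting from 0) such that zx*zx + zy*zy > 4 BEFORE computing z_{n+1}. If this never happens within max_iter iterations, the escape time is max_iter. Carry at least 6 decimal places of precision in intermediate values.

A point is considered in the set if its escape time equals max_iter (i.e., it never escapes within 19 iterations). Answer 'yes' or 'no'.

Answer: no

Derivation:
z_0 = 0 + 0i, c = -1.7720 + -1.0430i
Iter 1: z = -1.7720 + -1.0430i, |z|^2 = 4.2278
Escaped at iteration 1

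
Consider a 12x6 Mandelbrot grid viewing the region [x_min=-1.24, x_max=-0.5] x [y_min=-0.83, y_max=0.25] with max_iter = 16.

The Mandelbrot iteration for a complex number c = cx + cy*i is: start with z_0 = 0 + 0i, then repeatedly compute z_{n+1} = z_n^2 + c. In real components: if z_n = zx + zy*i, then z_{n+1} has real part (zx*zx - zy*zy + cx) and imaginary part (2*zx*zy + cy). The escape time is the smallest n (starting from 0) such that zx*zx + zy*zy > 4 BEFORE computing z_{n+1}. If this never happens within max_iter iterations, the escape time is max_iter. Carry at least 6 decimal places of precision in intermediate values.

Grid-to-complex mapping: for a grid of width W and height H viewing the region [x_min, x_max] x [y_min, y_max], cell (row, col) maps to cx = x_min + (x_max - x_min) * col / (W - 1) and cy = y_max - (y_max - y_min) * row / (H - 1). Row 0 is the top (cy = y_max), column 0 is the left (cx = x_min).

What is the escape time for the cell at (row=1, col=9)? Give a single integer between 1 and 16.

Answer: 16

Derivation:
z_0 = 0 + 0i, c = -0.6345 + 0.0340i
Iter 1: z = -0.6345 + 0.0340i, |z|^2 = 0.4038
Iter 2: z = -0.2331 + -0.0091i, |z|^2 = 0.0544
Iter 3: z = -0.5803 + 0.0383i, |z|^2 = 0.3382
Iter 4: z = -0.2992 + -0.0104i, |z|^2 = 0.0897
Iter 5: z = -0.5451 + 0.0402i, |z|^2 = 0.2988
Iter 6: z = -0.3390 + -0.0099i, |z|^2 = 0.1150
Iter 7: z = -0.5197 + 0.0407i, |z|^2 = 0.2718
Iter 8: z = -0.3661 + -0.0083i, |z|^2 = 0.1341
Iter 9: z = -0.5006 + 0.0401i, |z|^2 = 0.2522
Iter 10: z = -0.3856 + -0.0061i, |z|^2 = 0.1487
Iter 11: z = -0.4859 + 0.0387i, |z|^2 = 0.2376
Iter 12: z = -0.3999 + -0.0036i, |z|^2 = 0.1600
Iter 13: z = -0.4746 + 0.0369i, |z|^2 = 0.2266
Iter 14: z = -0.4106 + -0.0010i, |z|^2 = 0.1686
Iter 15: z = -0.4659 + 0.0348i, |z|^2 = 0.2183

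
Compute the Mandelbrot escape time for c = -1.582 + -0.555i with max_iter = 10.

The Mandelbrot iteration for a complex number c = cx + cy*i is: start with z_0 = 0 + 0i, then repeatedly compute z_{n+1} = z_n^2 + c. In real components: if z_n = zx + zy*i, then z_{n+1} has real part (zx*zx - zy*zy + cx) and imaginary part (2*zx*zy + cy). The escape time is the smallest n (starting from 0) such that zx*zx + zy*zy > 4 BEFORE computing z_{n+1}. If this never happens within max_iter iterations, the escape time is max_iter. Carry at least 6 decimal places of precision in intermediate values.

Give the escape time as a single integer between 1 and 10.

z_0 = 0 + 0i, c = -1.5820 + -0.5550i
Iter 1: z = -1.5820 + -0.5550i, |z|^2 = 2.8107
Iter 2: z = 0.6127 + 1.2010i, |z|^2 = 1.8178
Iter 3: z = -2.6490 + 0.9167i, |z|^2 = 7.8578
Escaped at iteration 3

Answer: 3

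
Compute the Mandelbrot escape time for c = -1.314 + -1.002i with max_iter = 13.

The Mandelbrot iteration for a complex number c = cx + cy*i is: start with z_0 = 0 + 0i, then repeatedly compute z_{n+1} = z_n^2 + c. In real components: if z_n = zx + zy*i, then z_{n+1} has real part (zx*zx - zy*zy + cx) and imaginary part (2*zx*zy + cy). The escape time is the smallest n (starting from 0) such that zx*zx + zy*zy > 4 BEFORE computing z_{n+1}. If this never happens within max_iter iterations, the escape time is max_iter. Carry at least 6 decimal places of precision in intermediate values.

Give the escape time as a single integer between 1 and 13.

Answer: 3

Derivation:
z_0 = 0 + 0i, c = -1.3140 + -1.0020i
Iter 1: z = -1.3140 + -1.0020i, |z|^2 = 2.7306
Iter 2: z = -0.5914 + 1.6313i, |z|^2 = 3.0108
Iter 3: z = -3.6252 + -2.9315i, |z|^2 = 21.7359
Escaped at iteration 3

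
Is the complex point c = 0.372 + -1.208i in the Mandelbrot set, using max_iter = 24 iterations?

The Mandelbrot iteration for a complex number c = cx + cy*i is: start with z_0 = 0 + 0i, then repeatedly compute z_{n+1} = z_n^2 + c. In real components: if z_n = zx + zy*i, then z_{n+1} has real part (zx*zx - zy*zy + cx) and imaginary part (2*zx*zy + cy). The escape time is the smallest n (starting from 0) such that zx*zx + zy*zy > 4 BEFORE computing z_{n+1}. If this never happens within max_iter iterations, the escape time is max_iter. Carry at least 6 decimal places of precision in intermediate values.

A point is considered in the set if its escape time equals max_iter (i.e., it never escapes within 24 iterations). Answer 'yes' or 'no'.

Answer: no

Derivation:
z_0 = 0 + 0i, c = 0.3720 + -1.2080i
Iter 1: z = 0.3720 + -1.2080i, |z|^2 = 1.5976
Iter 2: z = -0.9489 + -2.1068i, |z|^2 = 5.3388
Escaped at iteration 2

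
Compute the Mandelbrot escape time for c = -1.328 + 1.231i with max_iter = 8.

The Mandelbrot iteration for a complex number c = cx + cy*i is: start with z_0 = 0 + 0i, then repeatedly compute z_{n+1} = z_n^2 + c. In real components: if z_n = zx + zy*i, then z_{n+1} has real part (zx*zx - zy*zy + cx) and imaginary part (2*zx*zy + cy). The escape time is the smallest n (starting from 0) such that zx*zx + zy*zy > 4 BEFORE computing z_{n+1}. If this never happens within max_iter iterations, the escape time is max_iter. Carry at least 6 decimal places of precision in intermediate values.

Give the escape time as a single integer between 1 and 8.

Answer: 2

Derivation:
z_0 = 0 + 0i, c = -1.3280 + 1.2310i
Iter 1: z = -1.3280 + 1.2310i, |z|^2 = 3.2789
Iter 2: z = -1.0798 + -2.0385i, |z|^2 = 5.3215
Escaped at iteration 2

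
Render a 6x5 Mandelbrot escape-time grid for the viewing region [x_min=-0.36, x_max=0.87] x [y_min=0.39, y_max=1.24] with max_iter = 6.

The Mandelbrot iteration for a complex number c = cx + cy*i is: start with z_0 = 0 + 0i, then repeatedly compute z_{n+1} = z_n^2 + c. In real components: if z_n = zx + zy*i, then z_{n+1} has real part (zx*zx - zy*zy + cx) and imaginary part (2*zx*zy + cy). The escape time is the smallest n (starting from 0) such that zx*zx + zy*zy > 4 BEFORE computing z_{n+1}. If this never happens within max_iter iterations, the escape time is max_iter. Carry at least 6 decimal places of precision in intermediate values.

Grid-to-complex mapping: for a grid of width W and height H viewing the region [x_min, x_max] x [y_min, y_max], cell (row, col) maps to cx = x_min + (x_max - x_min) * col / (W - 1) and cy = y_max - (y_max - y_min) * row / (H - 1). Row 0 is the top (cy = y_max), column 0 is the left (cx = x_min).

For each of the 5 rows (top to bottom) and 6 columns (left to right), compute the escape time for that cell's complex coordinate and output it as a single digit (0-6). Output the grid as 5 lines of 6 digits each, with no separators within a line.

(row=0, col=0): c = -0.3600 + 1.2400i → escape time 3
(row=0, col=1): c = -0.1140 + 1.2400i → escape time 3
(row=0, col=2): c = 0.1320 + 1.2400i → escape time 2
(row=0, col=3): c = 0.3780 + 1.2400i → escape time 2
(row=0, col=4): c = 0.6240 + 1.2400i → escape time 2
(row=0, col=5): c = 0.8700 + 1.2400i → escape time 2
(row=1, col=0): c = -0.3600 + 1.0275i → escape time 4
(row=1, col=1): c = -0.1140 + 1.0275i → escape time 6
(row=1, col=2): c = 0.1320 + 1.0275i → escape time 4
(row=1, col=3): c = 0.3780 + 1.0275i → escape time 3
(row=1, col=4): c = 0.6240 + 1.0275i → escape time 2
(row=1, col=5): c = 0.8700 + 1.0275i → escape time 2
(row=2, col=0): c = -0.3600 + 0.8150i → escape time 6
(row=2, col=1): c = -0.1140 + 0.8150i → escape time 6
(row=2, col=2): c = 0.1320 + 0.8150i → escape time 5
(row=2, col=3): c = 0.3780 + 0.8150i → escape time 4
(row=2, col=4): c = 0.6240 + 0.8150i → escape time 3
(row=2, col=5): c = 0.8700 + 0.8150i → escape time 2
(row=3, col=0): c = -0.3600 + 0.6025i → escape time 6
(row=3, col=1): c = -0.1140 + 0.6025i → escape time 6
(row=3, col=2): c = 0.1320 + 0.6025i → escape time 6
(row=3, col=3): c = 0.3780 + 0.6025i → escape time 6
(row=3, col=4): c = 0.6240 + 0.6025i → escape time 3
(row=3, col=5): c = 0.8700 + 0.6025i → escape time 2
(row=4, col=0): c = -0.3600 + 0.3900i → escape time 6
(row=4, col=1): c = -0.1140 + 0.3900i → escape time 6
(row=4, col=2): c = 0.1320 + 0.3900i → escape time 6
(row=4, col=3): c = 0.3780 + 0.3900i → escape time 6
(row=4, col=4): c = 0.6240 + 0.3900i → escape time 4
(row=4, col=5): c = 0.8700 + 0.3900i → escape time 3

Answer: 332222
464322
665432
666632
666643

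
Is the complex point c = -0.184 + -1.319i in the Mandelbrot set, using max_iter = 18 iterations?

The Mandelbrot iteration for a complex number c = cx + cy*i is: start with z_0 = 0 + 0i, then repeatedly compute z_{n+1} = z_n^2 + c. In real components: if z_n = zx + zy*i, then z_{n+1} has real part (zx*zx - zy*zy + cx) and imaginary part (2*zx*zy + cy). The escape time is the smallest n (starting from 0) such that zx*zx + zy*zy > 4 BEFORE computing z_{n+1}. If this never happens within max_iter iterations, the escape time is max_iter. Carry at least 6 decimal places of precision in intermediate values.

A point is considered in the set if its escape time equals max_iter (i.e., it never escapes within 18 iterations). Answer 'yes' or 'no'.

Answer: no

Derivation:
z_0 = 0 + 0i, c = -0.1840 + -1.3190i
Iter 1: z = -0.1840 + -1.3190i, |z|^2 = 1.7736
Iter 2: z = -1.8899 + -0.8336i, |z|^2 = 4.2666
Escaped at iteration 2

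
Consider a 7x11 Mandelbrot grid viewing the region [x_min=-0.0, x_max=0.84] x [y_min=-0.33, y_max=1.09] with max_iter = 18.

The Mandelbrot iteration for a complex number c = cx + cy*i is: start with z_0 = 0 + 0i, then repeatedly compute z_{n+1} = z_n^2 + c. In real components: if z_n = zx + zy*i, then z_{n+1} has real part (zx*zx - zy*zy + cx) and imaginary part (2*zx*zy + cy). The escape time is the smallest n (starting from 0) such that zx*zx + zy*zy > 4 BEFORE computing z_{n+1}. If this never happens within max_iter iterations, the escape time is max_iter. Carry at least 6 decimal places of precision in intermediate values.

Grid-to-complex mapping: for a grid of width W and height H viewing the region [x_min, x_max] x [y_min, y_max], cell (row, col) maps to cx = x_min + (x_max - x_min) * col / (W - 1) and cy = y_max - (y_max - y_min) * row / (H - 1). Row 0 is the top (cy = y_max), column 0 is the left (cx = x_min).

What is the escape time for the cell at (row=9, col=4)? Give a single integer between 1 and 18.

z_0 = 0 + 0i, c = 0.5600 + -0.1880i
Iter 1: z = 0.5600 + -0.1880i, |z|^2 = 0.3489
Iter 2: z = 0.8383 + -0.3986i, |z|^2 = 0.8615
Iter 3: z = 1.1038 + -0.8562i, |z|^2 = 1.9515
Iter 4: z = 1.0454 + -2.0782i, |z|^2 = 5.4116
Escaped at iteration 4

Answer: 4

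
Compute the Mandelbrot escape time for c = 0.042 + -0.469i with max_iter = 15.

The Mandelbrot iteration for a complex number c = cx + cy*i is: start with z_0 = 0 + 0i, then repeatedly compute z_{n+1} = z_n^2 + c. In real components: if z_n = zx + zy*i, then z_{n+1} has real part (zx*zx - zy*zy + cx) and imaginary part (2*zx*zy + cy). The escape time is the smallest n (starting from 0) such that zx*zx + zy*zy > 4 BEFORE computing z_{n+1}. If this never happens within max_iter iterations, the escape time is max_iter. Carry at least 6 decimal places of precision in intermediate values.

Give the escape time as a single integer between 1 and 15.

z_0 = 0 + 0i, c = 0.0420 + -0.4690i
Iter 1: z = 0.0420 + -0.4690i, |z|^2 = 0.2217
Iter 2: z = -0.1762 + -0.5084i, |z|^2 = 0.2895
Iter 3: z = -0.1854 + -0.2898i, |z|^2 = 0.1184
Iter 4: z = -0.0076 + -0.3615i, |z|^2 = 0.1308
Iter 5: z = -0.0886 + -0.4635i, |z|^2 = 0.2227
Iter 6: z = -0.1650 + -0.3868i, |z|^2 = 0.1769
Iter 7: z = -0.0804 + -0.3414i, |z|^2 = 0.1230
Iter 8: z = -0.0681 + -0.4141i, |z|^2 = 0.1761
Iter 9: z = -0.1248 + -0.4126i, |z|^2 = 0.1858
Iter 10: z = -0.1127 + -0.3660i, |z|^2 = 0.1466
Iter 11: z = -0.0792 + -0.3865i, |z|^2 = 0.1557
Iter 12: z = -0.1011 + -0.4077i, |z|^2 = 0.1765
Iter 13: z = -0.1140 + -0.3865i, |z|^2 = 0.1624
Iter 14: z = -0.0944 + -0.3808i, |z|^2 = 0.1540

Answer: 15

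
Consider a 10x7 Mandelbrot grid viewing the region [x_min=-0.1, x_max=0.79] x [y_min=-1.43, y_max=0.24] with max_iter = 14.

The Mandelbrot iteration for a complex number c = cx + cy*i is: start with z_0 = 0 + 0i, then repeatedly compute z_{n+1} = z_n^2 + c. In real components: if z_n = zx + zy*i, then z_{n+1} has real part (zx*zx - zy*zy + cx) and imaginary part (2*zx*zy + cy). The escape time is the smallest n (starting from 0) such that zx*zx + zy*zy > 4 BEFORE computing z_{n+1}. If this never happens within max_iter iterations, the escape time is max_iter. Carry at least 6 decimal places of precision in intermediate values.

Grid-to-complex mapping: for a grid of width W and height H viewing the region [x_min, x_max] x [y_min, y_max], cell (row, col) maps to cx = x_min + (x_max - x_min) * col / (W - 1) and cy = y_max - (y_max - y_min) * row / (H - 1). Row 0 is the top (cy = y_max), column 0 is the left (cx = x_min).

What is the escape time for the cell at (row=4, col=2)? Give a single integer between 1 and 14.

Answer: 5

Derivation:
z_0 = 0 + 0i, c = 0.0978 + -0.8733i
Iter 1: z = 0.0978 + -0.8733i, |z|^2 = 0.7723
Iter 2: z = -0.6554 + -1.0441i, |z|^2 = 1.5197
Iter 3: z = -0.5629 + 0.4952i, |z|^2 = 0.5621
Iter 4: z = 0.1694 + -1.4309i, |z|^2 = 2.0761
Iter 5: z = -1.9209 + -1.3580i, |z|^2 = 5.5341
Escaped at iteration 5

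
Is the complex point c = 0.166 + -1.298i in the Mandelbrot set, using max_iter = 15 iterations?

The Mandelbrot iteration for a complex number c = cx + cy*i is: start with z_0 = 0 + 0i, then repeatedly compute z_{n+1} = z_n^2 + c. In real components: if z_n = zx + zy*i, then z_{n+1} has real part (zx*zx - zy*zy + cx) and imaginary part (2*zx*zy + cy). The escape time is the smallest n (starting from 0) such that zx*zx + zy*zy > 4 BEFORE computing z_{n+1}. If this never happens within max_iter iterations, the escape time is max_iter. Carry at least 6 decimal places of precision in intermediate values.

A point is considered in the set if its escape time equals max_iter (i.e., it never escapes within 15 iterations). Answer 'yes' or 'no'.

z_0 = 0 + 0i, c = 0.1660 + -1.2980i
Iter 1: z = 0.1660 + -1.2980i, |z|^2 = 1.7124
Iter 2: z = -1.4912 + -1.7289i, |z|^2 = 5.2130
Escaped at iteration 2

Answer: no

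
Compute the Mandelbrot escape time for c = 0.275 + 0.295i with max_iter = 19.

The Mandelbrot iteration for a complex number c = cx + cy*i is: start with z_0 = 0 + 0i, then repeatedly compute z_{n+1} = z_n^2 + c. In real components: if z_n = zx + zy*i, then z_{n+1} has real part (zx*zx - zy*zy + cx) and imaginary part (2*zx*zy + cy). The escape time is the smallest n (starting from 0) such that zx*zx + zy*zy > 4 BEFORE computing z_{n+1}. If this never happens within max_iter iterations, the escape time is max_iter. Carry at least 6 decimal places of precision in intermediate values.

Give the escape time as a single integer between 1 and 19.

Answer: 19

Derivation:
z_0 = 0 + 0i, c = 0.2750 + 0.2950i
Iter 1: z = 0.2750 + 0.2950i, |z|^2 = 0.1627
Iter 2: z = 0.2636 + 0.4572i, |z|^2 = 0.2786
Iter 3: z = 0.1354 + 0.5361i, |z|^2 = 0.3057
Iter 4: z = 0.0060 + 0.4402i, |z|^2 = 0.1938
Iter 5: z = 0.0813 + 0.3003i, |z|^2 = 0.0968
Iter 6: z = 0.1915 + 0.3438i, |z|^2 = 0.1549
Iter 7: z = 0.1934 + 0.4266i, |z|^2 = 0.2194
Iter 8: z = 0.1304 + 0.4601i, |z|^2 = 0.2287
Iter 9: z = 0.0803 + 0.4150i, |z|^2 = 0.1787
Iter 10: z = 0.1092 + 0.3617i, |z|^2 = 0.1427
Iter 11: z = 0.1561 + 0.3740i, |z|^2 = 0.1643
Iter 12: z = 0.1595 + 0.4118i, |z|^2 = 0.1950
Iter 13: z = 0.1309 + 0.4263i, |z|^2 = 0.1989
Iter 14: z = 0.1104 + 0.4066i, |z|^2 = 0.1775
Iter 15: z = 0.1219 + 0.3847i, |z|^2 = 0.1629
Iter 16: z = 0.1418 + 0.3888i, |z|^2 = 0.1713
Iter 17: z = 0.1440 + 0.4053i, |z|^2 = 0.1850
Iter 18: z = 0.1315 + 0.4117i, |z|^2 = 0.1868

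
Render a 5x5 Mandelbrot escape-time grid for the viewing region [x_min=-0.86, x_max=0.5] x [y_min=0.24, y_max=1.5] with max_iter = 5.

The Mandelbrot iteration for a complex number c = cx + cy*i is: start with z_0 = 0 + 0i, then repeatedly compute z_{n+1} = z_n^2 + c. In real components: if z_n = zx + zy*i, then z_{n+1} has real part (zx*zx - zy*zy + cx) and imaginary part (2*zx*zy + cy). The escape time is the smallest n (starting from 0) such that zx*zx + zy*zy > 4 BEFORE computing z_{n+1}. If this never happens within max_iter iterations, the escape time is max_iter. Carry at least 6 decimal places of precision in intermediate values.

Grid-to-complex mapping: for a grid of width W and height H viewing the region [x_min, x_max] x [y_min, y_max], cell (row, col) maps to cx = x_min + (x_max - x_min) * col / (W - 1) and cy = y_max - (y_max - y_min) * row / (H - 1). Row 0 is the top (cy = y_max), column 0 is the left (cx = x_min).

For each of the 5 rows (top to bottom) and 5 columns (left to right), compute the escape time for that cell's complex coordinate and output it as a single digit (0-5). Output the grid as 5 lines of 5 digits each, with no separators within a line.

Answer: 22222
33332
34553
55555
55555

Derivation:
(row=0, col=0): c = -0.8600 + 1.5000i → escape time 2
(row=0, col=1): c = -0.5200 + 1.5000i → escape time 2
(row=0, col=2): c = -0.1800 + 1.5000i → escape time 2
(row=0, col=3): c = 0.1600 + 1.5000i → escape time 2
(row=0, col=4): c = 0.5000 + 1.5000i → escape time 2
(row=1, col=0): c = -0.8600 + 1.1850i → escape time 3
(row=1, col=1): c = -0.5200 + 1.1850i → escape time 3
(row=1, col=2): c = -0.1800 + 1.1850i → escape time 3
(row=1, col=3): c = 0.1600 + 1.1850i → escape time 3
(row=1, col=4): c = 0.5000 + 1.1850i → escape time 2
(row=2, col=0): c = -0.8600 + 0.8700i → escape time 3
(row=2, col=1): c = -0.5200 + 0.8700i → escape time 4
(row=2, col=2): c = -0.1800 + 0.8700i → escape time 5
(row=2, col=3): c = 0.1600 + 0.8700i → escape time 5
(row=2, col=4): c = 0.5000 + 0.8700i → escape time 3
(row=3, col=0): c = -0.8600 + 0.5550i → escape time 5
(row=3, col=1): c = -0.5200 + 0.5550i → escape time 5
(row=3, col=2): c = -0.1800 + 0.5550i → escape time 5
(row=3, col=3): c = 0.1600 + 0.5550i → escape time 5
(row=3, col=4): c = 0.5000 + 0.5550i → escape time 5
(row=4, col=0): c = -0.8600 + 0.2400i → escape time 5
(row=4, col=1): c = -0.5200 + 0.2400i → escape time 5
(row=4, col=2): c = -0.1800 + 0.2400i → escape time 5
(row=4, col=3): c = 0.1600 + 0.2400i → escape time 5
(row=4, col=4): c = 0.5000 + 0.2400i → escape time 5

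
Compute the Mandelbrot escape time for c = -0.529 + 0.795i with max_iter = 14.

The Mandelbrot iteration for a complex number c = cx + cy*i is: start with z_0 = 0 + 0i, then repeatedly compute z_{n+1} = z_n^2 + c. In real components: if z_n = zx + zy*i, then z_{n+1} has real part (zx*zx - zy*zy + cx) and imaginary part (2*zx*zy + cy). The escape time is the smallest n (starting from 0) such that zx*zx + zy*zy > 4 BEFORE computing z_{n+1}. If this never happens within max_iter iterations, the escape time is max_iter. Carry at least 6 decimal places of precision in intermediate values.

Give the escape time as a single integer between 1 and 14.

Answer: 5

Derivation:
z_0 = 0 + 0i, c = -0.5290 + 0.7950i
Iter 1: z = -0.5290 + 0.7950i, |z|^2 = 0.9119
Iter 2: z = -0.8812 + -0.0461i, |z|^2 = 0.7786
Iter 3: z = 0.2454 + 0.8763i, |z|^2 = 0.8280
Iter 4: z = -1.2366 + 1.2250i, |z|^2 = 3.0299
Iter 5: z = -0.5004 + -2.2348i, |z|^2 = 5.2445
Escaped at iteration 5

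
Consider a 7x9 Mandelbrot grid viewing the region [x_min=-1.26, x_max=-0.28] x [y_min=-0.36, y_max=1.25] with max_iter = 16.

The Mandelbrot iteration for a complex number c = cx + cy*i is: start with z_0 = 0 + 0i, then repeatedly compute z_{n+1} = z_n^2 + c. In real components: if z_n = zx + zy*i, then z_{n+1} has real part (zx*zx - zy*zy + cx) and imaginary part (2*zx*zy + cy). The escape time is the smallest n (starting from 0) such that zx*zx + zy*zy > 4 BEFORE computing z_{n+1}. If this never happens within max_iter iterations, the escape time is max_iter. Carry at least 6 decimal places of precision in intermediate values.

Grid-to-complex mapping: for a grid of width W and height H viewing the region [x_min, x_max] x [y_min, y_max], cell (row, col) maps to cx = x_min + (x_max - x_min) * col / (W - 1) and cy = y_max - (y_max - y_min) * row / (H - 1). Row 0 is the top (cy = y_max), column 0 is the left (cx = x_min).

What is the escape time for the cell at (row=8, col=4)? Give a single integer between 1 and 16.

Answer: 16

Derivation:
z_0 = 0 + 0i, c = -0.6067 + -0.3600i
Iter 1: z = -0.6067 + -0.3600i, |z|^2 = 0.4976
Iter 2: z = -0.3682 + 0.0768i, |z|^2 = 0.1415
Iter 3: z = -0.4770 + -0.4166i, |z|^2 = 0.4010
Iter 4: z = -0.5527 + 0.0374i, |z|^2 = 0.3069
Iter 5: z = -0.3026 + -0.4013i, |z|^2 = 0.2526
Iter 6: z = -0.6762 + -0.1171i, |z|^2 = 0.4709
Iter 7: z = -0.1632 + -0.2016i, |z|^2 = 0.0673
Iter 8: z = -0.6207 + -0.2942i, |z|^2 = 0.4718
Iter 9: z = -0.3080 + 0.0052i, |z|^2 = 0.0949
Iter 10: z = -0.5119 + -0.3632i, |z|^2 = 0.3939
Iter 11: z = -0.4766 + 0.0118i, |z|^2 = 0.2273
Iter 12: z = -0.3797 + -0.3713i, |z|^2 = 0.2820
Iter 13: z = -0.6003 + -0.0781i, |z|^2 = 0.3665
Iter 14: z = -0.2523 + -0.2662i, |z|^2 = 0.1346
Iter 15: z = -0.6139 + -0.2256i, |z|^2 = 0.4277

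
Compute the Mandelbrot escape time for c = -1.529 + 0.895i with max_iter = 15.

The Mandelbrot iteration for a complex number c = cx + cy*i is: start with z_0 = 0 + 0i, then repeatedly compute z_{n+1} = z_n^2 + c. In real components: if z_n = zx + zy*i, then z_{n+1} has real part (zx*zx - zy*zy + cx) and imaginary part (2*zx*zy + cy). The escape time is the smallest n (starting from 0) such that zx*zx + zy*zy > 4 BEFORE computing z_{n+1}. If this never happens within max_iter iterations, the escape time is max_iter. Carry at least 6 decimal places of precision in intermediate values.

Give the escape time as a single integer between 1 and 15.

Answer: 3

Derivation:
z_0 = 0 + 0i, c = -1.5290 + 0.8950i
Iter 1: z = -1.5290 + 0.8950i, |z|^2 = 3.1389
Iter 2: z = 0.0078 + -1.8419i, |z|^2 = 3.3927
Iter 3: z = -4.9216 + 0.8662i, |z|^2 = 24.9722
Escaped at iteration 3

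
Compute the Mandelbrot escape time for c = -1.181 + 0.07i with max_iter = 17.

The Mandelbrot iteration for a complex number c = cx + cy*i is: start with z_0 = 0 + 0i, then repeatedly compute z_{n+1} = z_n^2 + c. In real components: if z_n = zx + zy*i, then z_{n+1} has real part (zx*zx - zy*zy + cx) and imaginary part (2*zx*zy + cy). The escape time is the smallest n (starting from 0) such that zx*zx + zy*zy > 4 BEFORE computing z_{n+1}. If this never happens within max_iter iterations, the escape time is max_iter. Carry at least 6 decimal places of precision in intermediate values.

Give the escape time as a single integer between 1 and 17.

Answer: 17

Derivation:
z_0 = 0 + 0i, c = -1.1810 + 0.0700i
Iter 1: z = -1.1810 + 0.0700i, |z|^2 = 1.3997
Iter 2: z = 0.2089 + -0.0953i, |z|^2 = 0.0527
Iter 3: z = -1.1465 + 0.0302i, |z|^2 = 1.3153
Iter 4: z = 0.1325 + 0.0008i, |z|^2 = 0.0176
Iter 5: z = -1.1635 + 0.0702i, |z|^2 = 1.3585
Iter 6: z = 0.1677 + -0.0934i, |z|^2 = 0.0368
Iter 7: z = -1.1616 + 0.0387i, |z|^2 = 1.3508
Iter 8: z = 0.1668 + -0.0199i, |z|^2 = 0.0282
Iter 9: z = -1.1536 + 0.0634i, |z|^2 = 1.3347
Iter 10: z = 0.1457 + -0.0762i, |z|^2 = 0.0270
Iter 11: z = -1.1656 + 0.0478i, |z|^2 = 1.3609
Iter 12: z = 0.1753 + -0.0414i, |z|^2 = 0.0324
Iter 13: z = -1.1520 + 0.0555i, |z|^2 = 1.3302
Iter 14: z = 0.1430 + -0.0578i, |z|^2 = 0.0238
Iter 15: z = -1.1639 + 0.0535i, |z|^2 = 1.3575
Iter 16: z = 0.1708 + -0.0544i, |z|^2 = 0.0321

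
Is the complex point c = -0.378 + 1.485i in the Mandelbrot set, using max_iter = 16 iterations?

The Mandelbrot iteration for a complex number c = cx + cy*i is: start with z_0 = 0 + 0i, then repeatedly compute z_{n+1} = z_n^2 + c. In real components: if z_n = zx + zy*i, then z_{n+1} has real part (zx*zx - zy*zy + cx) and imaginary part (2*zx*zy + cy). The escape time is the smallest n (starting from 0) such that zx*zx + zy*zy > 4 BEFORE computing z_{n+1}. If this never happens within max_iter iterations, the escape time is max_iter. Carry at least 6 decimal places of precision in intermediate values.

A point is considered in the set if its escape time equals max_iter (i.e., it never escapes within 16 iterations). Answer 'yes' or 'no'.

z_0 = 0 + 0i, c = -0.3780 + 1.4850i
Iter 1: z = -0.3780 + 1.4850i, |z|^2 = 2.3481
Iter 2: z = -2.4403 + 0.3623i, |z|^2 = 6.0866
Escaped at iteration 2

Answer: no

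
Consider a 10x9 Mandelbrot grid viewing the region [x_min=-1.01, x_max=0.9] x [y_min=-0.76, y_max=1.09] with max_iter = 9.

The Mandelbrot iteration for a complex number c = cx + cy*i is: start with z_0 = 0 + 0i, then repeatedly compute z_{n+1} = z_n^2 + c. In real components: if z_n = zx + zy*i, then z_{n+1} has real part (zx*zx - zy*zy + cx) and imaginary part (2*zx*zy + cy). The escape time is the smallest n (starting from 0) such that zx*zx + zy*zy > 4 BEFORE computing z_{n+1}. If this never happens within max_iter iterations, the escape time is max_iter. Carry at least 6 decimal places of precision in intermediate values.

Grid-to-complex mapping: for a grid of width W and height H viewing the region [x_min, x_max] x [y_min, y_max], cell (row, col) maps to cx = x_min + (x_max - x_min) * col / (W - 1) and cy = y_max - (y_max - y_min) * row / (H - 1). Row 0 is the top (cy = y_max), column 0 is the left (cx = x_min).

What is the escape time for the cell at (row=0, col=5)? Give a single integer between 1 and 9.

z_0 = 0 + 0i, c = 0.0511 + 1.0900i
Iter 1: z = 0.0511 + 1.0900i, |z|^2 = 1.1907
Iter 2: z = -1.1344 + 1.2014i, |z|^2 = 2.7302
Iter 3: z = -0.1055 + -1.6357i, |z|^2 = 2.6867
Iter 4: z = -2.6134 + 1.4351i, |z|^2 = 8.8893
Escaped at iteration 4

Answer: 4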